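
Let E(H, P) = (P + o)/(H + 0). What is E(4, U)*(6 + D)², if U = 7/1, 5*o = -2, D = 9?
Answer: 1485/4 ≈ 371.25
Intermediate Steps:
o = -⅖ (o = (⅕)*(-2) = -⅖ ≈ -0.40000)
U = 7 (U = 7*1 = 7)
E(H, P) = (-⅖ + P)/H (E(H, P) = (P - ⅖)/(H + 0) = (-⅖ + P)/H)
E(4, U)*(6 + D)² = ((-⅖ + 7)/4)*(6 + 9)² = ((¼)*(33/5))*15² = (33/20)*225 = 1485/4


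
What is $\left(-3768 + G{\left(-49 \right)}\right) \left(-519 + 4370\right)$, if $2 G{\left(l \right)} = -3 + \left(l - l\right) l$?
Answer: $- \frac{29032689}{2} \approx -1.4516 \cdot 10^{7}$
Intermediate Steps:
$G{\left(l \right)} = - \frac{3}{2}$ ($G{\left(l \right)} = \frac{-3 + \left(l - l\right) l}{2} = \frac{-3 + 0 l}{2} = \frac{-3 + 0}{2} = \frac{1}{2} \left(-3\right) = - \frac{3}{2}$)
$\left(-3768 + G{\left(-49 \right)}\right) \left(-519 + 4370\right) = \left(-3768 - \frac{3}{2}\right) \left(-519 + 4370\right) = \left(- \frac{7539}{2}\right) 3851 = - \frac{29032689}{2}$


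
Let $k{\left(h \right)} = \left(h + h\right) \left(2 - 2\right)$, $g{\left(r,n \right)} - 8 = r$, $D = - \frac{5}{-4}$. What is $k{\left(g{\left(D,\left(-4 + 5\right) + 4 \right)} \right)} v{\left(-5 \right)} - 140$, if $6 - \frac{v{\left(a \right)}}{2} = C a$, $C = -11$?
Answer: $-140$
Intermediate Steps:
$D = \frac{5}{4}$ ($D = \left(-5\right) \left(- \frac{1}{4}\right) = \frac{5}{4} \approx 1.25$)
$g{\left(r,n \right)} = 8 + r$
$v{\left(a \right)} = 12 + 22 a$ ($v{\left(a \right)} = 12 - 2 \left(- 11 a\right) = 12 + 22 a$)
$k{\left(h \right)} = 0$ ($k{\left(h \right)} = 2 h 0 = 0$)
$k{\left(g{\left(D,\left(-4 + 5\right) + 4 \right)} \right)} v{\left(-5 \right)} - 140 = 0 \left(12 + 22 \left(-5\right)\right) - 140 = 0 \left(12 - 110\right) - 140 = 0 \left(-98\right) - 140 = 0 - 140 = -140$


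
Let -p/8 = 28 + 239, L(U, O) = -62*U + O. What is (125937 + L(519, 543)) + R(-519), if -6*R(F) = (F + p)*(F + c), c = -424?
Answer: -645951/2 ≈ -3.2298e+5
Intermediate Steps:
L(U, O) = O - 62*U
p = -2136 (p = -8*(28 + 239) = -8*267 = -2136)
R(F) = -(-2136 + F)*(-424 + F)/6 (R(F) = -(F - 2136)*(F - 424)/6 = -(-2136 + F)*(-424 + F)/6)
(125937 + L(519, 543)) + R(-519) = (125937 + (543 - 62*519)) + (-150944 - ⅙*(-519)² + (1280/3)*(-519)) = (125937 + (543 - 32178)) + (-150944 - ⅙*269361 - 221440) = (125937 - 31635) + (-150944 - 89787/2 - 221440) = 94302 - 834555/2 = -645951/2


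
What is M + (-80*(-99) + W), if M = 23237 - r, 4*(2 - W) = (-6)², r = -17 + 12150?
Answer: 19017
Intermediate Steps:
r = 12133
W = -7 (W = 2 - ¼*(-6)² = 2 - ¼*36 = 2 - 9 = -7)
M = 11104 (M = 23237 - 1*12133 = 23237 - 12133 = 11104)
M + (-80*(-99) + W) = 11104 + (-80*(-99) - 7) = 11104 + (7920 - 7) = 11104 + 7913 = 19017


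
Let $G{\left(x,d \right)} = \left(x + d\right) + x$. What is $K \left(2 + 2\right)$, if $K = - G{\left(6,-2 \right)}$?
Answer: $-40$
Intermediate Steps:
$G{\left(x,d \right)} = d + 2 x$ ($G{\left(x,d \right)} = \left(d + x\right) + x = d + 2 x$)
$K = -10$ ($K = - (-2 + 2 \cdot 6) = - (-2 + 12) = \left(-1\right) 10 = -10$)
$K \left(2 + 2\right) = - 10 \left(2 + 2\right) = \left(-10\right) 4 = -40$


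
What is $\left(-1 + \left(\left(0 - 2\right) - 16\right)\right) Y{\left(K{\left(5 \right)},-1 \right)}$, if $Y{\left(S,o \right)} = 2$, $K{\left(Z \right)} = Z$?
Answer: $-38$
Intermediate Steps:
$\left(-1 + \left(\left(0 - 2\right) - 16\right)\right) Y{\left(K{\left(5 \right)},-1 \right)} = \left(-1 + \left(\left(0 - 2\right) - 16\right)\right) 2 = \left(-1 - 18\right) 2 = \left(-19\right) 2 = -38$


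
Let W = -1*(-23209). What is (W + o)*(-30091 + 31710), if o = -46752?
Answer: -38116117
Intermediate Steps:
W = 23209
(W + o)*(-30091 + 31710) = (23209 - 46752)*(-30091 + 31710) = -23543*1619 = -38116117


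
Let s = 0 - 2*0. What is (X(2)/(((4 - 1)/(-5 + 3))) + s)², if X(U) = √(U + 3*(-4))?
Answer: -40/9 ≈ -4.4444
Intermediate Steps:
X(U) = √(-12 + U) (X(U) = √(U - 12) = √(-12 + U))
s = 0 (s = 0 + 0 = 0)
(X(2)/(((4 - 1)/(-5 + 3))) + s)² = (√(-12 + 2)/(((4 - 1)/(-5 + 3))) + 0)² = (√(-10)/((3/(-2))) + 0)² = ((I*√10)/((3*(-½))) + 0)² = ((I*√10)/(-3/2) + 0)² = ((I*√10)*(-⅔) + 0)² = (-2*I*√10/3 + 0)² = (-2*I*√10/3)² = -40/9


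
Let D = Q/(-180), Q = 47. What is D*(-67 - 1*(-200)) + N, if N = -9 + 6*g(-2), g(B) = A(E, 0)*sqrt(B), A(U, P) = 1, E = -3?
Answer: -7871/180 + 6*I*sqrt(2) ≈ -43.728 + 8.4853*I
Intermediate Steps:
g(B) = sqrt(B) (g(B) = 1*sqrt(B) = sqrt(B))
N = -9 + 6*I*sqrt(2) (N = -9 + 6*sqrt(-2) = -9 + 6*(I*sqrt(2)) = -9 + 6*I*sqrt(2) ≈ -9.0 + 8.4853*I)
D = -47/180 (D = 47/(-180) = 47*(-1/180) = -47/180 ≈ -0.26111)
D*(-67 - 1*(-200)) + N = -47*(-67 - 1*(-200))/180 + (-9 + 6*I*sqrt(2)) = -47*(-67 + 200)/180 + (-9 + 6*I*sqrt(2)) = -47/180*133 + (-9 + 6*I*sqrt(2)) = -6251/180 + (-9 + 6*I*sqrt(2)) = -7871/180 + 6*I*sqrt(2)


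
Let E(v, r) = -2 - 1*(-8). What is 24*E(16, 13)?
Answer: 144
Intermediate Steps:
E(v, r) = 6 (E(v, r) = -2 + 8 = 6)
24*E(16, 13) = 24*6 = 144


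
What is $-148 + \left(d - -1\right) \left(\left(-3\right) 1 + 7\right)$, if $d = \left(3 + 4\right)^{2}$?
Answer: $52$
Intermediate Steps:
$d = 49$ ($d = 7^{2} = 49$)
$-148 + \left(d - -1\right) \left(\left(-3\right) 1 + 7\right) = -148 + \left(49 - -1\right) \left(\left(-3\right) 1 + 7\right) = -148 + \left(49 + 1\right) \left(-3 + 7\right) = -148 + 50 \cdot 4 = -148 + 200 = 52$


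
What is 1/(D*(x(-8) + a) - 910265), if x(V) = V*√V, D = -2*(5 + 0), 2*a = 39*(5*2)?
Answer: -182443/166427251485 - 32*I*√2/166427251485 ≈ -1.0962e-6 - 2.7192e-10*I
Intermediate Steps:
a = 195 (a = (39*(5*2))/2 = (39*10)/2 = (½)*390 = 195)
D = -10 (D = -2*5 = -10)
x(V) = V^(3/2)
1/(D*(x(-8) + a) - 910265) = 1/(-10*((-8)^(3/2) + 195) - 910265) = 1/(-10*(-16*I*√2 + 195) - 910265) = 1/(-10*(195 - 16*I*√2) - 910265) = 1/((-1950 + 160*I*√2) - 910265) = 1/(-912215 + 160*I*√2)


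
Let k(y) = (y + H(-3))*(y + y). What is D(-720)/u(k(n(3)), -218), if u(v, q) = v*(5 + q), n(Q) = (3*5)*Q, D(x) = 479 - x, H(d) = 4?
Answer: -1199/939330 ≈ -0.0012764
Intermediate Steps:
n(Q) = 15*Q
k(y) = 2*y*(4 + y) (k(y) = (y + 4)*(y + y) = (4 + y)*(2*y) = 2*y*(4 + y))
D(-720)/u(k(n(3)), -218) = (479 - 1*(-720))/(((2*(15*3)*(4 + 15*3))*(5 - 218))) = (479 + 720)/(((2*45*(4 + 45))*(-213))) = 1199/(((2*45*49)*(-213))) = 1199/((4410*(-213))) = 1199/(-939330) = 1199*(-1/939330) = -1199/939330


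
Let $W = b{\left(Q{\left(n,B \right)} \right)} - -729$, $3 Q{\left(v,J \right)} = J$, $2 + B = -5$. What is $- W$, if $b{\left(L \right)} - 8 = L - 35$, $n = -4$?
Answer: $- \frac{2099}{3} \approx -699.67$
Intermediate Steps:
$B = -7$ ($B = -2 - 5 = -7$)
$Q{\left(v,J \right)} = \frac{J}{3}$
$b{\left(L \right)} = -27 + L$ ($b{\left(L \right)} = 8 + \left(L - 35\right) = 8 + \left(-35 + L\right) = -27 + L$)
$W = \frac{2099}{3}$ ($W = \left(-27 + \frac{1}{3} \left(-7\right)\right) - -729 = \left(-27 - \frac{7}{3}\right) + 729 = - \frac{88}{3} + 729 = \frac{2099}{3} \approx 699.67$)
$- W = \left(-1\right) \frac{2099}{3} = - \frac{2099}{3}$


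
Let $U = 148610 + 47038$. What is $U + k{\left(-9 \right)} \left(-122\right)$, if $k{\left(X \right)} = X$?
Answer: $196746$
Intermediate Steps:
$U = 195648$
$U + k{\left(-9 \right)} \left(-122\right) = 195648 - -1098 = 195648 + 1098 = 196746$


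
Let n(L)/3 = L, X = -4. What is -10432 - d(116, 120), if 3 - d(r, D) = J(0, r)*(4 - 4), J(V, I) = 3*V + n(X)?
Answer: -10435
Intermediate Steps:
n(L) = 3*L
J(V, I) = -12 + 3*V (J(V, I) = 3*V + 3*(-4) = 3*V - 12 = -12 + 3*V)
d(r, D) = 3 (d(r, D) = 3 - (-12 + 3*0)*(4 - 4) = 3 - (-12 + 0)*0 = 3 - (-12)*0 = 3 - 1*0 = 3 + 0 = 3)
-10432 - d(116, 120) = -10432 - 1*3 = -10432 - 3 = -10435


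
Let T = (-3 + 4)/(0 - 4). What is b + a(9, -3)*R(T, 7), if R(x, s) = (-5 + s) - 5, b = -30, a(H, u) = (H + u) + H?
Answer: -75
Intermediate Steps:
a(H, u) = u + 2*H
T = -¼ (T = 1/(-4) = 1*(-¼) = -¼ ≈ -0.25000)
R(x, s) = -10 + s
b + a(9, -3)*R(T, 7) = -30 + (-3 + 2*9)*(-10 + 7) = -30 + (-3 + 18)*(-3) = -30 + 15*(-3) = -30 - 45 = -75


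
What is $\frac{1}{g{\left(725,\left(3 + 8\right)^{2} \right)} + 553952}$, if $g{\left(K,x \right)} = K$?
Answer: $\frac{1}{554677} \approx 1.8029 \cdot 10^{-6}$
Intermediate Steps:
$\frac{1}{g{\left(725,\left(3 + 8\right)^{2} \right)} + 553952} = \frac{1}{725 + 553952} = \frac{1}{554677}$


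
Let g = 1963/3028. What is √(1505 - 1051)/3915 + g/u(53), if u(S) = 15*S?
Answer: 1963/2407260 + √454/3915 ≈ 0.0062579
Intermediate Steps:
g = 1963/3028 (g = 1963*(1/3028) = 1963/3028 ≈ 0.64828)
√(1505 - 1051)/3915 + g/u(53) = √(1505 - 1051)/3915 + 1963/(3028*((15*53))) = √454*(1/3915) + (1963/3028)/795 = √454/3915 + (1963/3028)*(1/795) = √454/3915 + 1963/2407260 = 1963/2407260 + √454/3915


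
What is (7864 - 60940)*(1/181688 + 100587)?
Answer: -242496957421533/45422 ≈ -5.3388e+9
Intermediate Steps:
(7864 - 60940)*(1/181688 + 100587) = -53076*(1/181688 + 100587) = -53076*18275450857/181688 = -242496957421533/45422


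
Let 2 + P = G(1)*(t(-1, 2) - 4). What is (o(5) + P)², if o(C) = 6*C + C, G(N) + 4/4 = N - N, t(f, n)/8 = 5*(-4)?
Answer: 38809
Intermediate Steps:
t(f, n) = -160 (t(f, n) = 8*(5*(-4)) = 8*(-20) = -160)
G(N) = -1 (G(N) = -1 + (N - N) = -1 + 0 = -1)
P = 162 (P = -2 - (-160 - 4) = -2 - 1*(-164) = -2 + 164 = 162)
o(C) = 7*C
(o(5) + P)² = (7*5 + 162)² = (35 + 162)² = 197² = 38809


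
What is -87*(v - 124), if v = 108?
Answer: 1392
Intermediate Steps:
-87*(v - 124) = -87*(108 - 124) = -87*(-16) = 1392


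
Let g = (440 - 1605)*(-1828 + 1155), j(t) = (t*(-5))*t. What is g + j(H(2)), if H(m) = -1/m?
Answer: 3136175/4 ≈ 7.8404e+5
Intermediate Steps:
j(t) = -5*t**2 (j(t) = (-5*t)*t = -5*t**2)
g = 784045 (g = -1165*(-673) = 784045)
g + j(H(2)) = 784045 - 5*(-1/2)**2 = 784045 - 5*1/4 = 784045 - 5/4 = 3136175/4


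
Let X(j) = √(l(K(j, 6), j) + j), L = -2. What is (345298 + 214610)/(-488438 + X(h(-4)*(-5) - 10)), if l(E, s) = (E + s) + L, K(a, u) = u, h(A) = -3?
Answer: -136740171852/119285839915 - 279954*√14/119285839915 ≈ -1.1463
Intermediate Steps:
l(E, s) = -2 + E + s (l(E, s) = (E + s) - 2 = -2 + E + s)
X(j) = √(4 + 2*j) (X(j) = √((-2 + 6 + j) + j) = √((4 + j) + j) = √(4 + 2*j))
(345298 + 214610)/(-488438 + X(h(-4)*(-5) - 10)) = (345298 + 214610)/(-488438 + √(4 + 2*(-3*(-5) - 10))) = 559908/(-488438 + √(4 + 2*(15 - 10))) = 559908/(-488438 + √(4 + 2*5)) = 559908/(-488438 + √(4 + 10)) = 559908/(-488438 + √14)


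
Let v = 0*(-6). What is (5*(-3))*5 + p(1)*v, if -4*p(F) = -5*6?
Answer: -75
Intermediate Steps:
p(F) = 15/2 (p(F) = -(-5)*6/4 = -¼*(-30) = 15/2)
v = 0
(5*(-3))*5 + p(1)*v = (5*(-3))*5 + (15/2)*0 = -15*5 + 0 = -75 + 0 = -75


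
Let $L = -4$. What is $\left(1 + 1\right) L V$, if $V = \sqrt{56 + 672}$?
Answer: $- 16 \sqrt{182} \approx -215.85$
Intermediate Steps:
$V = 2 \sqrt{182}$ ($V = \sqrt{728} = 2 \sqrt{182} \approx 26.981$)
$\left(1 + 1\right) L V = \left(1 + 1\right) \left(-4\right) 2 \sqrt{182} = 2 \left(-4\right) 2 \sqrt{182} = - 8 \cdot 2 \sqrt{182} = - 16 \sqrt{182}$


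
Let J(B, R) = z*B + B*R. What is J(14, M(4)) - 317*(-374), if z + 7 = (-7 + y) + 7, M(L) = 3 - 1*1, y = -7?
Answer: 118390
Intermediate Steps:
M(L) = 2 (M(L) = 3 - 1 = 2)
z = -14 (z = -7 + ((-7 - 7) + 7) = -7 + (-14 + 7) = -7 - 7 = -14)
J(B, R) = -14*B + B*R
J(14, M(4)) - 317*(-374) = 14*(-14 + 2) - 317*(-374) = 14*(-12) + 118558 = -168 + 118558 = 118390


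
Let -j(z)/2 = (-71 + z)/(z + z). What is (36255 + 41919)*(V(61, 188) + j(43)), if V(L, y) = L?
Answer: 4819518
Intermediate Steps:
j(z) = -(-71 + z)/z (j(z) = -2*(-71 + z)/(z + z) = -2*(-71 + z)/(2*z) = -2*(-71 + z)*1/(2*z) = -(-71 + z)/z)
(36255 + 41919)*(V(61, 188) + j(43)) = (36255 + 41919)*(61 + (71 - 1*43)/43) = 78174*(61 + (71 - 43)/43) = 78174*(61 + (1/43)*28) = 78174*(61 + 28/43) = 78174*(2651/43) = 4819518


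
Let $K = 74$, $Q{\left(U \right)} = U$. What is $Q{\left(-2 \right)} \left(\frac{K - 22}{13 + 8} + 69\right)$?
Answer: $- \frac{3002}{21} \approx -142.95$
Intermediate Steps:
$Q{\left(-2 \right)} \left(\frac{K - 22}{13 + 8} + 69\right) = - 2 \left(\frac{74 - 22}{13 + 8} + 69\right) = - 2 \left(\frac{52}{21} + 69\right) = \left(-2\right) \frac{1501}{21} = - \frac{3002}{21}$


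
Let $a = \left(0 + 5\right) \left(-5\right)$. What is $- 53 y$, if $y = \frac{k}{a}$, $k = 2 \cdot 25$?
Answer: $106$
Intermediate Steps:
$a = -25$ ($a = 5 \left(-5\right) = -25$)
$k = 50$
$y = -2$ ($y = \frac{50}{-25} = 50 \left(- \frac{1}{25}\right) = -2$)
$- 53 y = \left(-53\right) \left(-2\right) = 106$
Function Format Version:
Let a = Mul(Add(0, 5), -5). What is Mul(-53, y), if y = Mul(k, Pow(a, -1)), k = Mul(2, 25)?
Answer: 106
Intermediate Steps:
a = -25 (a = Mul(5, -5) = -25)
k = 50
y = -2 (y = Mul(50, Pow(-25, -1)) = Mul(50, Rational(-1, 25)) = -2)
Mul(-53, y) = Mul(-53, -2) = 106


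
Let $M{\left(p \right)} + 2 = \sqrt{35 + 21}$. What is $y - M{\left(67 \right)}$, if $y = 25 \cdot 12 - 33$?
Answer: $269 - 2 \sqrt{14} \approx 261.52$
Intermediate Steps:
$M{\left(p \right)} = -2 + 2 \sqrt{14}$ ($M{\left(p \right)} = -2 + \sqrt{35 + 21} = -2 + \sqrt{56} = -2 + 2 \sqrt{14}$)
$y = 267$ ($y = 300 - 33 = 267$)
$y - M{\left(67 \right)} = 267 - \left(-2 + 2 \sqrt{14}\right) = 267 + \left(2 - 2 \sqrt{14}\right) = 269 - 2 \sqrt{14}$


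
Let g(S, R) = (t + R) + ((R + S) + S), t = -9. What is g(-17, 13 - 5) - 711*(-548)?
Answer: 389601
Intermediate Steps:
g(S, R) = -9 + 2*R + 2*S (g(S, R) = (-9 + R) + ((R + S) + S) = (-9 + R) + (R + 2*S) = -9 + 2*R + 2*S)
g(-17, 13 - 5) - 711*(-548) = (-9 + 2*(13 - 5) + 2*(-17)) - 711*(-548) = (-9 + 2*8 - 34) + 389628 = (-9 + 16 - 34) + 389628 = -27 + 389628 = 389601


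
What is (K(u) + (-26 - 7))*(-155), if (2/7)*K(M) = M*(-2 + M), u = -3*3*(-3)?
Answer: -722145/2 ≈ -3.6107e+5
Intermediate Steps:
u = 27 (u = -9*(-3) = 27)
K(M) = 7*M*(-2 + M)/2 (K(M) = 7*(M*(-2 + M))/2 = 7*M*(-2 + M)/2)
(K(u) + (-26 - 7))*(-155) = ((7/2)*27*(-2 + 27) + (-26 - 7))*(-155) = ((7/2)*27*25 - 33)*(-155) = (4725/2 - 33)*(-155) = (4659/2)*(-155) = -722145/2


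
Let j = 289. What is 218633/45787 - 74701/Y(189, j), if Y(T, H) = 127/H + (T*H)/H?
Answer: -976507005059/2506746676 ≈ -389.55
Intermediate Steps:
Y(T, H) = T + 127/H (Y(T, H) = 127/H + (H*T)/H = 127/H + T = T + 127/H)
218633/45787 - 74701/Y(189, j) = 218633/45787 - 74701/(189 + 127/289) = 218633/45787 - 74701/54748/289 = 218633/45787 - 74701*289/54748 = 218633/45787 - 21588589/54748 = -976507005059/2506746676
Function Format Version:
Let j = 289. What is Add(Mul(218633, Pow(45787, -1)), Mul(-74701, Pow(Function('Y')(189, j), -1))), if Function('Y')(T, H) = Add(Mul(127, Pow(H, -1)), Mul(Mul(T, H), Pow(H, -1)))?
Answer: Rational(-976507005059, 2506746676) ≈ -389.55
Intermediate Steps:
Function('Y')(T, H) = Add(T, Mul(127, Pow(H, -1))) (Function('Y')(T, H) = Add(Mul(127, Pow(H, -1)), Mul(Mul(H, T), Pow(H, -1))) = Add(Mul(127, Pow(H, -1)), T) = Add(T, Mul(127, Pow(H, -1))))
Add(Mul(218633, Pow(45787, -1)), Mul(-74701, Pow(Function('Y')(189, j), -1))) = Add(Mul(218633, Pow(45787, -1)), Mul(-74701, Pow(Add(189, Mul(127, Pow(289, -1))), -1))) = Add(Mul(218633, Rational(1, 45787)), Mul(-74701, Pow(Add(189, Mul(127, Rational(1, 289))), -1))) = Add(Rational(218633, 45787), Mul(-74701, Pow(Add(189, Rational(127, 289)), -1))) = Add(Rational(218633, 45787), Mul(-74701, Pow(Rational(54748, 289), -1))) = Add(Rational(218633, 45787), Mul(-74701, Rational(289, 54748))) = Add(Rational(218633, 45787), Rational(-21588589, 54748)) = Rational(-976507005059, 2506746676)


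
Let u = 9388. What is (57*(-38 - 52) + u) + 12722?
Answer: 16980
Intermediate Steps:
(57*(-38 - 52) + u) + 12722 = (57*(-38 - 52) + 9388) + 12722 = (57*(-90) + 9388) + 12722 = (-5130 + 9388) + 12722 = 4258 + 12722 = 16980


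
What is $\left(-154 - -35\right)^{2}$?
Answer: $14161$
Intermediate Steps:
$\left(-154 - -35\right)^{2} = \left(-154 + \left(-44 + 79\right)\right)^{2} = \left(-154 + 35\right)^{2} = \left(-119\right)^{2} = 14161$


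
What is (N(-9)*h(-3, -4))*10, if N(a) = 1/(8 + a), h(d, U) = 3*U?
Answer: 120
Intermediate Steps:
(N(-9)*h(-3, -4))*10 = ((3*(-4))/(8 - 9))*10 = (-12/(-1))*10 = -1*(-12)*10 = 12*10 = 120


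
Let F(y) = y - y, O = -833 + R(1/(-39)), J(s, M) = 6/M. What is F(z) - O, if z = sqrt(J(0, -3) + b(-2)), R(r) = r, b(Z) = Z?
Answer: 32488/39 ≈ 833.03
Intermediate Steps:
O = -32488/39 (O = -833 + 1/(-39) = -833 - 1/39 = -32488/39 ≈ -833.03)
z = 2*I (z = sqrt(6/(-3) - 2) = sqrt(6*(-1/3) - 2) = sqrt(-2 - 2) = sqrt(-4) = 2*I ≈ 2.0*I)
F(y) = 0
F(z) - O = 0 - 1*(-32488/39) = 0 + 32488/39 = 32488/39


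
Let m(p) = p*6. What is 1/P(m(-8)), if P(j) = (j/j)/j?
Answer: -48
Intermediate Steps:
m(p) = 6*p
P(j) = 1/j
1/P(m(-8)) = 1/(1/(6*(-8))) = 1/(1/(-48)) = 1/(-1/48) = -48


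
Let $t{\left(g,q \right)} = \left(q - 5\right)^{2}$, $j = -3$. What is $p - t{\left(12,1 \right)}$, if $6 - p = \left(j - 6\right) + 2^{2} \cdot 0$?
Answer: $-1$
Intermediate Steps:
$t{\left(g,q \right)} = \left(-5 + q\right)^{2}$
$p = 15$ ($p = 6 - \left(\left(-3 - 6\right) + 2^{2} \cdot 0\right) = 6 - \left(\left(-3 - 6\right) + 4 \cdot 0\right) = 6 - \left(-9 + 0\right) = 6 - -9 = 6 + 9 = 15$)
$p - t{\left(12,1 \right)} = 15 - \left(-5 + 1\right)^{2} = 15 - \left(-4\right)^{2} = 15 - 16 = -1$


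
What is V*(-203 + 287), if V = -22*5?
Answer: -9240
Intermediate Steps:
V = -110
V*(-203 + 287) = -110*(-203 + 287) = -110*84 = -9240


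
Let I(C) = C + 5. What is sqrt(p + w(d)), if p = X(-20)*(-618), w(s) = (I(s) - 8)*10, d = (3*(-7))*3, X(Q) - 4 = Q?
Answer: 2*sqrt(2307) ≈ 96.063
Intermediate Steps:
I(C) = 5 + C
X(Q) = 4 + Q
d = -63 (d = -21*3 = -63)
w(s) = -30 + 10*s (w(s) = ((5 + s) - 8)*10 = (-3 + s)*10 = -30 + 10*s)
p = 9888 (p = (4 - 20)*(-618) = -16*(-618) = 9888)
sqrt(p + w(d)) = sqrt(9888 + (-30 + 10*(-63))) = sqrt(9888 + (-30 - 630)) = sqrt(9888 - 660) = sqrt(9228) = 2*sqrt(2307)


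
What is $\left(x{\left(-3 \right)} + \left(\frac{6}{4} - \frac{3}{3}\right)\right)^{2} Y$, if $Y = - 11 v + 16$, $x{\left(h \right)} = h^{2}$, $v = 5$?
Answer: $- \frac{14079}{4} \approx -3519.8$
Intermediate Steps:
$Y = -39$ ($Y = \left(-11\right) 5 + 16 = -55 + 16 = -39$)
$\left(x{\left(-3 \right)} + \left(\frac{6}{4} - \frac{3}{3}\right)\right)^{2} Y = \left(\left(-3\right)^{2} + \left(\frac{6}{4} - \frac{3}{3}\right)\right)^{2} \left(-39\right) = \left(9 + \left(6 \cdot \frac{1}{4} - 1\right)\right)^{2} \left(-39\right) = \left(9 + \left(\frac{3}{2} - 1\right)\right)^{2} \left(-39\right) = \left(9 + \frac{1}{2}\right)^{2} \left(-39\right) = \left(\frac{19}{2}\right)^{2} \left(-39\right) = \frac{361}{4} \left(-39\right) = - \frac{14079}{4}$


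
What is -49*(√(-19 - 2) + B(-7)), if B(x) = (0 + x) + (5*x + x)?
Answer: 2401 - 49*I*√21 ≈ 2401.0 - 224.55*I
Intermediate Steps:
B(x) = 7*x (B(x) = x + 6*x = 7*x)
-49*(√(-19 - 2) + B(-7)) = -49*(√(-19 - 2) + 7*(-7)) = -49*(√(-21) - 49) = -49*(I*√21 - 49) = -49*(-49 + I*√21) = 2401 - 49*I*√21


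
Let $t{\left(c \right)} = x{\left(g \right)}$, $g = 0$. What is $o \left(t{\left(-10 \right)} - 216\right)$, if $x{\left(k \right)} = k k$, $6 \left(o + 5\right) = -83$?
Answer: $4068$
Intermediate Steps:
$o = - \frac{113}{6}$ ($o = -5 + \frac{1}{6} \left(-83\right) = -5 - \frac{83}{6} = - \frac{113}{6} \approx -18.833$)
$x{\left(k \right)} = k^{2}$
$t{\left(c \right)} = 0$ ($t{\left(c \right)} = 0^{2} = 0$)
$o \left(t{\left(-10 \right)} - 216\right) = - \frac{113 \left(0 - 216\right)}{6} = \left(- \frac{113}{6}\right) \left(-216\right) = 4068$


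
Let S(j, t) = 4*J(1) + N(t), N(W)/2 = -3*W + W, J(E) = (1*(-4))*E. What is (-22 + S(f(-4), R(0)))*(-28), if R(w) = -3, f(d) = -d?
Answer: 728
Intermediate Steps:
J(E) = -4*E
N(W) = -4*W (N(W) = 2*(-3*W + W) = 2*(-2*W) = -4*W)
S(j, t) = -16 - 4*t (S(j, t) = 4*(-4*1) - 4*t = 4*(-4) - 4*t = -16 - 4*t)
(-22 + S(f(-4), R(0)))*(-28) = (-22 + (-16 - 4*(-3)))*(-28) = (-22 + (-16 + 12))*(-28) = (-22 - 4)*(-28) = -26*(-28) = 728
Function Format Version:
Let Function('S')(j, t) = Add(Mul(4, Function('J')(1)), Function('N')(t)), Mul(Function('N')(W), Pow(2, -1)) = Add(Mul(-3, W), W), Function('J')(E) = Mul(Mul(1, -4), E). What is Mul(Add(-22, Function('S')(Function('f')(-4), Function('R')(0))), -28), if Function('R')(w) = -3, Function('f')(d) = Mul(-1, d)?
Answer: 728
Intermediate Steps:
Function('J')(E) = Mul(-4, E)
Function('N')(W) = Mul(-4, W) (Function('N')(W) = Mul(2, Add(Mul(-3, W), W)) = Mul(2, Mul(-2, W)) = Mul(-4, W))
Function('S')(j, t) = Add(-16, Mul(-4, t)) (Function('S')(j, t) = Add(Mul(4, Mul(-4, 1)), Mul(-4, t)) = Add(Mul(4, -4), Mul(-4, t)) = Add(-16, Mul(-4, t)))
Mul(Add(-22, Function('S')(Function('f')(-4), Function('R')(0))), -28) = Mul(Add(-22, Add(-16, Mul(-4, -3))), -28) = Mul(Add(-22, Add(-16, 12)), -28) = Mul(Add(-22, -4), -28) = Mul(-26, -28) = 728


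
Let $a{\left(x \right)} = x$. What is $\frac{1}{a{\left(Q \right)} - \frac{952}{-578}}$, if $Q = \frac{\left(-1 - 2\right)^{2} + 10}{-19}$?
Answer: $\frac{17}{11} \approx 1.5455$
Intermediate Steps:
$Q = -1$ ($Q = \left(\left(-3\right)^{2} + 10\right) \left(- \frac{1}{19}\right) = \left(9 + 10\right) \left(- \frac{1}{19}\right) = 19 \left(- \frac{1}{19}\right) = -1$)
$\frac{1}{a{\left(Q \right)} - \frac{952}{-578}} = \frac{1}{-1 - \frac{952}{-578}} = \frac{1}{-1 - - \frac{28}{17}} = \frac{1}{-1 + \frac{28}{17}} = \frac{1}{\frac{11}{17}} = \frac{17}{11}$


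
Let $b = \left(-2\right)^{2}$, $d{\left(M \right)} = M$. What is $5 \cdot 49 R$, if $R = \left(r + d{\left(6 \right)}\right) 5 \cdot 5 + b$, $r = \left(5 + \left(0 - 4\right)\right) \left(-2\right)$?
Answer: $25480$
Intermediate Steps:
$r = -2$ ($r = \left(5 - 4\right) \left(-2\right) = 1 \left(-2\right) = -2$)
$b = 4$
$R = 104$ ($R = \left(-2 + 6\right) 5 \cdot 5 + 4 = 4 \cdot 5 \cdot 5 + 4 = 20 \cdot 5 + 4 = 100 + 4 = 104$)
$5 \cdot 49 R = 5 \cdot 49 \cdot 104 = 245 \cdot 104 = 25480$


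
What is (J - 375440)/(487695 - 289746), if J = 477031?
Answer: 101591/197949 ≈ 0.51322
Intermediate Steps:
(J - 375440)/(487695 - 289746) = (477031 - 375440)/(487695 - 289746) = 101591/197949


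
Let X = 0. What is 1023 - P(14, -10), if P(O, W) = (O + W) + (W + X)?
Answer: 1029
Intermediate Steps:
P(O, W) = O + 2*W (P(O, W) = (O + W) + (W + 0) = (O + W) + W = O + 2*W)
1023 - P(14, -10) = 1023 - (14 + 2*(-10)) = 1023 - (14 - 20) = 1023 - 1*(-6) = 1023 + 6 = 1029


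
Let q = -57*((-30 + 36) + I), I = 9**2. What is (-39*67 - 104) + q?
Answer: -7676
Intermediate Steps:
I = 81
q = -4959 (q = -57*((-30 + 36) + 81) = -57*(6 + 81) = -57*87 = -4959)
(-39*67 - 104) + q = (-39*67 - 104) - 4959 = (-2613 - 104) - 4959 = -2717 - 4959 = -7676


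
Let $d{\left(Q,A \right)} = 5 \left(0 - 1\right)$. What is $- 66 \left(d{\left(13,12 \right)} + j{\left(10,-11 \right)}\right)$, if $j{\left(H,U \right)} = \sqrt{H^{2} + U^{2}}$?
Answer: $330 - 66 \sqrt{221} \approx -651.16$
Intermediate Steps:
$d{\left(Q,A \right)} = -5$ ($d{\left(Q,A \right)} = 5 \left(-1\right) = -5$)
$- 66 \left(d{\left(13,12 \right)} + j{\left(10,-11 \right)}\right) = - 66 \left(-5 + \sqrt{10^{2} + \left(-11\right)^{2}}\right) = - 66 \left(-5 + \sqrt{100 + 121}\right) = - 66 \left(-5 + \sqrt{221}\right) = 330 - 66 \sqrt{221}$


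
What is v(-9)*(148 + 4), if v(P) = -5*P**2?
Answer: -61560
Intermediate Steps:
v(-9)*(148 + 4) = (-5*(-9)**2)*(148 + 4) = -5*81*152 = -405*152 = -61560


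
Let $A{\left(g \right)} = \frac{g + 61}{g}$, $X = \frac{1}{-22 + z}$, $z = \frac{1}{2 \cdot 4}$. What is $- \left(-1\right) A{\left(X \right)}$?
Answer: $- \frac{10667}{8} \approx -1333.4$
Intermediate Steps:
$z = \frac{1}{8} \approx 0.125$
$X = - \frac{8}{175}$ ($X = \frac{1}{-22 + \frac{1}{8}} = \frac{1}{- \frac{175}{8}} = - \frac{8}{175} \approx -0.045714$)
$A{\left(g \right)} = \frac{61 + g}{g}$
$- \left(-1\right) A{\left(X \right)} = - \left(-1\right) \frac{61 - \frac{8}{175}}{- \frac{8}{175}} = - \left(-1\right) \left(\left(- \frac{175}{8}\right) \frac{10667}{175}\right) = - \frac{\left(-1\right) \left(-10667\right)}{8} = \left(-1\right) \frac{10667}{8} = - \frac{10667}{8}$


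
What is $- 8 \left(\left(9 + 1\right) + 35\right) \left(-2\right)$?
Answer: $720$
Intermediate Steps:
$- 8 \left(\left(9 + 1\right) + 35\right) \left(-2\right) = - 8 \left(10 + 35\right) \left(-2\right) = \left(-8\right) 45 \left(-2\right) = \left(-360\right) \left(-2\right) = 720$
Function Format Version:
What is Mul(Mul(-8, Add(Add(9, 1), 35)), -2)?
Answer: 720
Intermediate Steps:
Mul(Mul(-8, Add(Add(9, 1), 35)), -2) = Mul(Mul(-8, Add(10, 35)), -2) = Mul(Mul(-8, 45), -2) = Mul(-360, -2) = 720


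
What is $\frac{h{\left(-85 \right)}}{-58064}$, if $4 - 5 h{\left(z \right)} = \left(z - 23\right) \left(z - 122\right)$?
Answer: $\frac{1397}{18145} \approx 0.076991$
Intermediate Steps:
$h{\left(z \right)} = \frac{4}{5} - \frac{\left(-122 + z\right) \left(-23 + z\right)}{5}$ ($h{\left(z \right)} = \frac{4}{5} - \frac{\left(z - 23\right) \left(z - 122\right)}{5} = \frac{4}{5} - \frac{\left(-23 + z\right) \left(-122 + z\right)}{5} = \frac{4}{5} - \frac{\left(-122 + z\right) \left(-23 + z\right)}{5}$)
$\frac{h{\left(-85 \right)}}{-58064} = \frac{- \frac{2802}{5} + 29 \left(-85\right) - \frac{\left(-85\right)^{2}}{5}}{-58064} = \left(- \frac{2802}{5} - 2465 - 1445\right) \left(- \frac{1}{58064}\right) = \left(- \frac{22352}{5}\right) \left(- \frac{1}{58064}\right) = \frac{1397}{18145}$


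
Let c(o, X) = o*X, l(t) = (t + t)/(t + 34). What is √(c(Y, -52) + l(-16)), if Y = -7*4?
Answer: 4*√818/3 ≈ 38.134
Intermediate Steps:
Y = -28
l(t) = 2*t/(34 + t) (l(t) = (2*t)/(34 + t) = 2*t/(34 + t))
c(o, X) = X*o
√(c(Y, -52) + l(-16)) = √(-52*(-28) + 2*(-16)/(34 - 16)) = √(1456 + 2*(-16)/18) = √(1456 + 2*(-16)*(1/18)) = √(1456 - 16/9) = √(13088/9) = 4*√818/3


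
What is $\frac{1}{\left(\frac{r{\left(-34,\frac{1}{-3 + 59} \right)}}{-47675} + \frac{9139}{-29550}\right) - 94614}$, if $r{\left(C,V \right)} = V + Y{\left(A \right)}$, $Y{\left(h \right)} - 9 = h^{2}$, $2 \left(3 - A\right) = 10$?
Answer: $- \frac{1577851800}{149287358622083} \approx -1.0569 \cdot 10^{-5}$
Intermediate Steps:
$A = -2$ ($A = 3 - 5 = -2$)
$Y{\left(h \right)} = 9 + h^{2}$
$r{\left(C,V \right)} = 13 + V$ ($r{\left(C,V \right)} = V + \left(9 + \left(-2\right)^{2}\right) = V + \left(9 + 4\right) = V + 13 = 13 + V$)
$\frac{1}{\left(\frac{r{\left(-34,\frac{1}{-3 + 59} \right)}}{-47675} + \frac{9139}{-29550}\right) - 94614} = \frac{1}{\left(\frac{13 + \frac{1}{-3 + 59}}{-47675} + \frac{9139}{-29550}\right) - 94614} = \frac{1}{\left(\left(13 + \frac{1}{56}\right) \left(- \frac{1}{47675}\right) + 9139 \left(- \frac{1}{29550}\right)\right) - 94614} = \frac{1}{\left(\left(13 + \frac{1}{56}\right) \left(- \frac{1}{47675}\right) - \frac{9139}{29550}\right) - 94614} = \frac{1}{\left(\frac{729}{56} \left(- \frac{1}{47675}\right) - \frac{9139}{29550}\right) - 94614} = \frac{1}{\left(- \frac{729}{2669800} - \frac{9139}{29550}\right) - 94614} = \frac{1}{- \frac{488416883}{1577851800} - 94614} = \frac{1}{- \frac{149287358622083}{1577851800}} = - \frac{1577851800}{149287358622083}$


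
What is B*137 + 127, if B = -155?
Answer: -21108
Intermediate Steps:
B*137 + 127 = -155*137 + 127 = -21235 + 127 = -21108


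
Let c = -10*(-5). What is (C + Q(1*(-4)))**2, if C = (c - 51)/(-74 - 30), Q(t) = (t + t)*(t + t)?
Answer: 44315649/10816 ≈ 4097.2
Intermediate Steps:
c = 50
Q(t) = 4*t**2 (Q(t) = (2*t)*(2*t) = 4*t**2)
C = 1/104 (C = (50 - 51)/(-74 - 30) = -1/(-104) = -1*(-1/104) = 1/104 ≈ 0.0096154)
(C + Q(1*(-4)))**2 = (1/104 + 4*(1*(-4))**2)**2 = (1/104 + 4*(-4)**2)**2 = (1/104 + 4*16)**2 = (1/104 + 64)**2 = (6657/104)**2 = 44315649/10816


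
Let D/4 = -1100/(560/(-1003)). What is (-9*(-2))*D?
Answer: 992970/7 ≈ 1.4185e+5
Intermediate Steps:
D = 55165/7 (D = 4*(-1100/(560/(-1003))) = 4*(-1100/(560*(-1/1003))) = 4*(-1100/(-560/1003)) = 4*(-1100*(-1003/560)) = 4*(55165/28) = 55165/7 ≈ 7880.7)
(-9*(-2))*D = -9*(-2)*(55165/7) = 18*(55165/7) = 992970/7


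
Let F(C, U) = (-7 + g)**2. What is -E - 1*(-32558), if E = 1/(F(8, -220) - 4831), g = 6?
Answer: 157255141/4830 ≈ 32558.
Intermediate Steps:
F(C, U) = 1 (F(C, U) = (-7 + 6)**2 = (-1)**2 = 1)
E = -1/4830 (E = 1/(1 - 4831) = 1/(-4830) = -1/4830 ≈ -0.00020704)
-E - 1*(-32558) = -1*(-1/4830) - 1*(-32558) = 1/4830 + 32558 = 157255141/4830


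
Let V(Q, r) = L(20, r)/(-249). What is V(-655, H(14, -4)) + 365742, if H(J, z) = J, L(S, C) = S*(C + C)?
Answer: 91069198/249 ≈ 3.6574e+5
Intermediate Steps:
L(S, C) = 2*C*S (L(S, C) = S*(2*C) = 2*C*S)
V(Q, r) = -40*r/249 (V(Q, r) = (2*r*20)/(-249) = (40*r)*(-1/249) = -40*r/249)
V(-655, H(14, -4)) + 365742 = -40/249*14 + 365742 = -560/249 + 365742 = 91069198/249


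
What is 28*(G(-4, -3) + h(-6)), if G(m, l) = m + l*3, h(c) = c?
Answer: -532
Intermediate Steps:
G(m, l) = m + 3*l
28*(G(-4, -3) + h(-6)) = 28*((-4 + 3*(-3)) - 6) = 28*((-4 - 9) - 6) = 28*(-13 - 6) = 28*(-19) = -532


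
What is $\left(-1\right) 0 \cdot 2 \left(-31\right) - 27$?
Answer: $-27$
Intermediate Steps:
$\left(-1\right) 0 \cdot 2 \left(-31\right) - 27 = 0 \cdot 2 \left(-31\right) - 27 = 0 \left(-31\right) - 27 = 0 - 27 = -27$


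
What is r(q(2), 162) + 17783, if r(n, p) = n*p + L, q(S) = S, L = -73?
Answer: 18034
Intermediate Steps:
r(n, p) = -73 + n*p (r(n, p) = n*p - 73 = -73 + n*p)
r(q(2), 162) + 17783 = (-73 + 2*162) + 17783 = (-73 + 324) + 17783 = 251 + 17783 = 18034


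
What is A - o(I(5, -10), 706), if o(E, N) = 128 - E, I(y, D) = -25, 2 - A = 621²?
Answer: -385792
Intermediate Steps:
A = -385639 (A = 2 - 1*621² = 2 - 1*385641 = 2 - 385641 = -385639)
A - o(I(5, -10), 706) = -385639 - (128 - 1*(-25)) = -385639 - (128 + 25) = -385639 - 1*153 = -385639 - 153 = -385792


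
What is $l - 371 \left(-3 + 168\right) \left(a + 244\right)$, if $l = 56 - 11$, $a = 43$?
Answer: $-17568660$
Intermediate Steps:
$l = 45$
$l - 371 \left(-3 + 168\right) \left(a + 244\right) = 45 - 371 \left(-3 + 168\right) \left(43 + 244\right) = 45 - 371 \cdot 165 \cdot 287 = 45 - 17568705 = -17568660$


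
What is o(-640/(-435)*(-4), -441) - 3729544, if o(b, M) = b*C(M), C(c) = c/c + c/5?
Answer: -1622128408/435 ≈ -3.7290e+6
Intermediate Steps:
C(c) = 1 + c/5 (C(c) = 1 + c*(⅕) = 1 + c/5)
o(b, M) = b*(1 + M/5)
o(-640/(-435)*(-4), -441) - 3729544 = (-640/(-435)*(-4))*(5 - 441)/5 - 3729544 = (⅕)*(-640*(-1/435)*(-4))*(-436) - 3729544 = (⅕)*((128/87)*(-4))*(-436) - 3729544 = (⅕)*(-512/87)*(-436) - 3729544 = 223232/435 - 3729544 = -1622128408/435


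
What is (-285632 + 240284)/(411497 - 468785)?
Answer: 3779/4774 ≈ 0.79158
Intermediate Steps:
(-285632 + 240284)/(411497 - 468785) = -45348/(-57288) = -45348*(-1/57288) = 3779/4774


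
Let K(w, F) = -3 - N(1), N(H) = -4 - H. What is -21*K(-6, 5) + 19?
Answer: -23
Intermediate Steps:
K(w, F) = 2 (K(w, F) = -3 - (-4 - 1*1) = -3 - (-4 - 1) = -3 - 1*(-5) = -3 + 5 = 2)
-21*K(-6, 5) + 19 = -21*2 + 19 = -42 + 19 = -23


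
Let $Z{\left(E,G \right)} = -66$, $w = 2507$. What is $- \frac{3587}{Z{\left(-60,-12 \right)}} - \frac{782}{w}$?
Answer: $\frac{388739}{7194} \approx 54.037$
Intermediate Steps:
$- \frac{3587}{Z{\left(-60,-12 \right)}} - \frac{782}{w} = - \frac{3587}{-66} - \frac{782}{2507} = \left(-3587\right) \left(- \frac{1}{66}\right) - \frac{34}{109} = \frac{3587}{66} - \frac{34}{109} = \frac{388739}{7194}$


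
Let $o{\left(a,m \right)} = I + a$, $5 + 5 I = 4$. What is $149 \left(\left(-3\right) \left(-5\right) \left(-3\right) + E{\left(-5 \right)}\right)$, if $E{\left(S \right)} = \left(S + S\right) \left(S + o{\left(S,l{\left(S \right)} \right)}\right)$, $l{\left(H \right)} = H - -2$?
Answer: $8493$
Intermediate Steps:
$I = - \frac{1}{5}$ ($I = -1 + \frac{1}{5} \cdot 4 = -1 + \frac{4}{5} = - \frac{1}{5} \approx -0.2$)
$l{\left(H \right)} = 2 + H$ ($l{\left(H \right)} = H + 2 = 2 + H$)
$o{\left(a,m \right)} = - \frac{1}{5} + a$
$E{\left(S \right)} = 2 S \left(- \frac{1}{5} + 2 S\right)$ ($E{\left(S \right)} = \left(S + S\right) \left(S + \left(- \frac{1}{5} + S\right)\right) = 2 S \left(- \frac{1}{5} + 2 S\right)$)
$149 \left(\left(-3\right) \left(-5\right) \left(-3\right) + E{\left(-5 \right)}\right) = 149 \left(\left(-3\right) \left(-5\right) \left(-3\right) + \frac{2}{5} \left(-5\right) \left(-1 + 10 \left(-5\right)\right)\right) = 149 \left(15 \left(-3\right) + \frac{2}{5} \left(-5\right) \left(-1 - 50\right)\right) = 149 \left(-45 + \frac{2}{5} \left(-5\right) \left(-51\right)\right) = 149 \left(-45 + 102\right) = 149 \cdot 57 = 8493$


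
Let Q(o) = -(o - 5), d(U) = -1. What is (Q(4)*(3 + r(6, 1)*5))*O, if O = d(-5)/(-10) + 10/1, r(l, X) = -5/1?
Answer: -1111/5 ≈ -222.20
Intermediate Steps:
r(l, X) = -5 (r(l, X) = -5*1 = -5)
O = 101/10 (O = -1/(-10) + 10/1 = -1*(-⅒) + 10*1 = ⅒ + 10 = 101/10 ≈ 10.100)
Q(o) = 5 - o (Q(o) = -(-5 + o) = 5 - o)
(Q(4)*(3 + r(6, 1)*5))*O = ((5 - 1*4)*(3 - 5*5))*(101/10) = ((5 - 4)*(3 - 25))*(101/10) = (1*(-22))*(101/10) = -22*101/10 = -1111/5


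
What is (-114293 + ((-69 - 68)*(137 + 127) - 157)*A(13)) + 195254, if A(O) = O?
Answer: -391264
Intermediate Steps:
(-114293 + ((-69 - 68)*(137 + 127) - 157)*A(13)) + 195254 = (-114293 + ((-69 - 68)*(137 + 127) - 157)*13) + 195254 = (-114293 + (-137*264 - 157)*13) + 195254 = (-114293 + (-36168 - 157)*13) + 195254 = (-114293 - 36325*13) + 195254 = (-114293 - 472225) + 195254 = -586518 + 195254 = -391264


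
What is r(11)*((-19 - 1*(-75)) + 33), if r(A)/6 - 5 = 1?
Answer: 3204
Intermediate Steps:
r(A) = 36 (r(A) = 30 + 6*1 = 30 + 6 = 36)
r(11)*((-19 - 1*(-75)) + 33) = 36*((-19 - 1*(-75)) + 33) = 36*((-19 + 75) + 33) = 36*(56 + 33) = 36*89 = 3204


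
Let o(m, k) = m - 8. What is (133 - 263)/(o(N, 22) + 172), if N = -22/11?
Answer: -65/81 ≈ -0.80247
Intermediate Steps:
N = -2 (N = -22*1/11 = -2)
o(m, k) = -8 + m
(133 - 263)/(o(N, 22) + 172) = (133 - 263)/((-8 - 2) + 172) = -130/(-10 + 172) = -130/162 = -130*1/162 = -65/81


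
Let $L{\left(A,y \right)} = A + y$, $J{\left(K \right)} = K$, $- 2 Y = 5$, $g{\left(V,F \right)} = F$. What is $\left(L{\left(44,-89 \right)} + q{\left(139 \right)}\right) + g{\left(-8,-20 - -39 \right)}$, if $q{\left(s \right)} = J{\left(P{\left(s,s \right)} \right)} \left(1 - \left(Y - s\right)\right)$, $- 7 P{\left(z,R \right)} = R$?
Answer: $- \frac{39979}{14} \approx -2855.6$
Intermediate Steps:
$P{\left(z,R \right)} = - \frac{R}{7}$
$Y = - \frac{5}{2}$ ($Y = \left(- \frac{1}{2}\right) 5 = - \frac{5}{2} \approx -2.5$)
$q{\left(s \right)} = - \frac{s \left(\frac{7}{2} + s\right)}{7}$ ($q{\left(s \right)} = - \frac{s}{7} \left(1 + \left(s - - \frac{5}{2}\right)\right) = - \frac{s}{7} \left(1 + \left(s + \frac{5}{2}\right)\right) = - \frac{s}{7} \left(1 + \left(\frac{5}{2} + s\right)\right) = - \frac{s}{7} \left(\frac{7}{2} + s\right) = - \frac{s \left(\frac{7}{2} + s\right)}{7}$)
$\left(L{\left(44,-89 \right)} + q{\left(139 \right)}\right) + g{\left(-8,-20 - -39 \right)} = \left(\left(44 - 89\right) - \frac{139 \left(7 + 2 \cdot 139\right)}{14}\right) - -19 = \left(-45 - \frac{139 \left(7 + 278\right)}{14}\right) + \left(-20 + 39\right) = \left(-45 - \frac{139}{14} \cdot 285\right) + 19 = \left(-45 - \frac{39615}{14}\right) + 19 = - \frac{40245}{14} + 19 = - \frac{39979}{14}$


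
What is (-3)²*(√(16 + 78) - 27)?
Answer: -243 + 9*√94 ≈ -155.74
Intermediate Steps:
(-3)²*(√(16 + 78) - 27) = 9*(√94 - 27) = 9*(-27 + √94) = -243 + 9*√94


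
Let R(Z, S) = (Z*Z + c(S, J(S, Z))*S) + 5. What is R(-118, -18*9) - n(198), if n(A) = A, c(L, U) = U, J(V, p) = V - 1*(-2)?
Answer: 39651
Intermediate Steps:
J(V, p) = 2 + V (J(V, p) = V + 2 = 2 + V)
R(Z, S) = 5 + Z² + S*(2 + S) (R(Z, S) = (Z*Z + (2 + S)*S) + 5 = (Z² + S*(2 + S)) + 5 = 5 + Z² + S*(2 + S))
R(-118, -18*9) - n(198) = (5 + (-118)² + (-18*9)*(2 - 18*9)) - 1*198 = (5 + 13924 - 162*(2 - 162)) - 198 = (5 + 13924 - 162*(-160)) - 198 = (5 + 13924 + 25920) - 198 = 39849 - 198 = 39651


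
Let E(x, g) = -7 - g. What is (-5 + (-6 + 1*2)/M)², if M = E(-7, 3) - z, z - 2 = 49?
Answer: 90601/3721 ≈ 24.349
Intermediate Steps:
z = 51 (z = 2 + 49 = 51)
M = -61 (M = (-7 - 1*3) - 1*51 = (-7 - 3) - 51 = -10 - 51 = -61)
(-5 + (-6 + 1*2)/M)² = (-5 + (-6 + 1*2)/(-61))² = (-5 + (-6 + 2)*(-1/61))² = (-5 - 4*(-1/61))² = (-5 + 4/61)² = (-301/61)² = 90601/3721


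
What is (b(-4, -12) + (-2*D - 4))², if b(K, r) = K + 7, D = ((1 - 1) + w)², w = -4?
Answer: 1089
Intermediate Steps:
D = 16 (D = ((1 - 1) - 4)² = (0 - 4)² = (-4)² = 16)
b(K, r) = 7 + K
(b(-4, -12) + (-2*D - 4))² = ((7 - 4) + (-2*16 - 4))² = (3 + (-32 - 4))² = (3 - 36)² = (-33)² = 1089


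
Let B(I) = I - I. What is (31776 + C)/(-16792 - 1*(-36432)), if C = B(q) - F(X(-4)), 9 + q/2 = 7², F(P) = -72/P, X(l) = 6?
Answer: 7947/4910 ≈ 1.6185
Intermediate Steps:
q = 80 (q = -18 + 2*7² = -18 + 2*49 = -18 + 98 = 80)
B(I) = 0
C = 12 (C = 0 - (-72)/6 = 0 - 1*(-12) = 0 + 12 = 12)
(31776 + C)/(-16792 - 1*(-36432)) = (31776 + 12)/(-16792 - 1*(-36432)) = 31788/(-16792 + 36432) = 31788/19640 = 31788*(1/19640) = 7947/4910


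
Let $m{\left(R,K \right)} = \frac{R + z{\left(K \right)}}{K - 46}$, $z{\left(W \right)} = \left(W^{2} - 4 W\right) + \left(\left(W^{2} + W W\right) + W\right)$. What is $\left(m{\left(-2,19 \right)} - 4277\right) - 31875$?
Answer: $- \frac{977128}{27} \approx -36190.0$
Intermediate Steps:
$z{\left(W \right)} = - 3 W + 3 W^{2}$ ($z{\left(W \right)} = \left(W^{2} - 4 W\right) + \left(\left(W^{2} + W^{2}\right) + W\right) = \left(W^{2} - 4 W\right) + \left(2 W^{2} + W\right) = \left(W^{2} - 4 W\right) + \left(W + 2 W^{2}\right) = - 3 W + 3 W^{2}$)
$m{\left(R,K \right)} = \frac{R + 3 K \left(-1 + K\right)}{-46 + K}$ ($m{\left(R,K \right)} = \frac{R + 3 K \left(-1 + K\right)}{K - 46} = \frac{R + 3 K \left(-1 + K\right)}{-46 + K}$)
$\left(m{\left(-2,19 \right)} - 4277\right) - 31875 = \left(\frac{-2 + 3 \cdot 19 \left(-1 + 19\right)}{-46 + 19} - 4277\right) - 31875 = \left(\frac{-2 + 3 \cdot 19 \cdot 18}{-27} - 4277\right) - 31875 = \left(- \frac{-2 + 1026}{27} - 4277\right) - 31875 = \left(\left(- \frac{1}{27}\right) 1024 - 4277\right) - 31875 = \left(- \frac{1024}{27} - 4277\right) - 31875 = - \frac{116503}{27} - 31875 = - \frac{977128}{27}$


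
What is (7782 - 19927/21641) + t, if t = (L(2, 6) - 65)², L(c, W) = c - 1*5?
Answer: 268458319/21641 ≈ 12405.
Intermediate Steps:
L(c, W) = -5 + c (L(c, W) = c - 5 = -5 + c)
t = 4624 (t = ((-5 + 2) - 65)² = (-3 - 65)² = (-68)² = 4624)
(7782 - 19927/21641) + t = (7782 - 19927/21641) + 4624 = 168390335/21641 + 4624 = 268458319/21641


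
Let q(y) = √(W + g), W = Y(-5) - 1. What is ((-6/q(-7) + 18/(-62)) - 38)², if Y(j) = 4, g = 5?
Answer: 2826587/1922 + 3561*√2/31 ≈ 1633.1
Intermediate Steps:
W = 3 (W = 4 - 1 = 3)
q(y) = 2*√2 (q(y) = √(3 + 5) = √8 = 2*√2)
((-6/q(-7) + 18/(-62)) - 38)² = ((-6*√2/4 + 18/(-62)) - 38)² = ((-3*√2/2 + 18*(-1/62)) - 38)² = ((-3*√2/2 - 9/31) - 38)² = ((-9/31 - 3*√2/2) - 38)² = (-1187/31 - 3*√2/2)²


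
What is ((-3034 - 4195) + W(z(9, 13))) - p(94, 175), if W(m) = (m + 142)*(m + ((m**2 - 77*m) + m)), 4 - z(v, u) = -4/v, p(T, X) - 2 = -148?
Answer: -38640707/729 ≈ -53005.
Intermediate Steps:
p(T, X) = -146 (p(T, X) = 2 - 148 = -146)
z(v, u) = 4 + 4/v (z(v, u) = 4 - (-4)/v = 4 + 4/v)
W(m) = (142 + m)*(m**2 - 75*m) (W(m) = (142 + m)*(m + (m**2 - 76*m)) = (142 + m)*(m**2 - 75*m))
((-3034 - 4195) + W(z(9, 13))) - p(94, 175) = ((-3034 - 4195) + (4 + 4/9)*(-10650 + (4 + 4/9)**2 + 67*(4 + 4/9))) - 1*(-146) = (-7229 + (4 + 4*(1/9))*(-10650 + (4 + 4*(1/9))**2 + 67*(4 + 4*(1/9)))) + 146 = (-7229 + (4 + 4/9)*(-10650 + (4 + 4/9)**2 + 67*(4 + 4/9))) + 146 = (-7229 + 40*(-10650 + (40/9)**2 + 67*(40/9))/9) + 146 = (-7229 + 40*(-10650 + 1600/81 + 2680/9)/9) + 146 = (-7229 + (40/9)*(-836930/81)) + 146 = (-7229 - 33477200/729) + 146 = -38747141/729 + 146 = -38640707/729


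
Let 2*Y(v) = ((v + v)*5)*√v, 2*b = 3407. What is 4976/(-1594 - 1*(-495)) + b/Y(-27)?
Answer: -4976/1099 + 3407*I*√3/2430 ≈ -4.5278 + 2.4284*I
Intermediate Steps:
b = 3407/2 (b = (½)*3407 = 3407/2 ≈ 1703.5)
Y(v) = 5*v^(3/2) (Y(v) = (((v + v)*5)*√v)/2 = (((2*v)*5)*√v)/2 = ((10*v)*√v)/2 = (10*v^(3/2))/2 = 5*v^(3/2))
4976/(-1594 - 1*(-495)) + b/Y(-27) = 4976/(-1594 - 1*(-495)) + 3407/(2*((5*(-27)^(3/2)))) = 4976/(-1594 + 495) + 3407/(2*((5*(-81*I*√3)))) = 4976/(-1099) + 3407/(2*((-405*I*√3))) = 4976*(-1/1099) + 3407*(I*√3/1215)/2 = -4976/1099 + 3407*I*√3/2430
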